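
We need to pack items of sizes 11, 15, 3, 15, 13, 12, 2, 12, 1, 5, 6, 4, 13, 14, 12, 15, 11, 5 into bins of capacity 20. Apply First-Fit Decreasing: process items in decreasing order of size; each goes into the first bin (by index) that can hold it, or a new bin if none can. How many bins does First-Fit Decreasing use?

Sorted descending: 15, 15, 15, 14, 13, 13, 12, 12, 12, 11, 11, 6, 5, 5, 4, 3, 2, 1.
15 → bin 1 (remaining 5)
15 → bin 2 (remaining 5)
15 → bin 3 (remaining 5)
14 → bin 4 (remaining 6)
13 → bin 5 (remaining 7)
13 → bin 6 (remaining 7)
12 → bin 7 (remaining 8)
12 → bin 8 (remaining 8)
12 → bin 9 (remaining 8)
11 → bin 10 (remaining 9)
11 → bin 11 (remaining 9)
6 → bin 4 (remaining 0)
5 → bin 1 (remaining 0)
5 → bin 2 (remaining 0)
4 → bin 3 (remaining 1)
3 → bin 5 (remaining 4)
2 → bin 5 (remaining 2)
1 → bin 3 (remaining 0)

11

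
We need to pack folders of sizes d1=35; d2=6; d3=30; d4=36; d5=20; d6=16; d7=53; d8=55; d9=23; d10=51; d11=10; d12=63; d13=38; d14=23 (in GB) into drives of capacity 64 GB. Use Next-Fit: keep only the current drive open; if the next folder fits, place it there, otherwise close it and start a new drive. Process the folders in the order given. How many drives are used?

drive 1: place d1 (35 GB), 29 GB left
drive 1: place d2 (6 GB), 23 GB left
drive 2: place d3 (30 GB), 34 GB left
drive 3: place d4 (36 GB), 28 GB left
drive 3: place d5 (20 GB), 8 GB left
drive 4: place d6 (16 GB), 48 GB left
drive 5: place d7 (53 GB), 11 GB left
drive 6: place d8 (55 GB), 9 GB left
drive 7: place d9 (23 GB), 41 GB left
drive 8: place d10 (51 GB), 13 GB left
drive 8: place d11 (10 GB), 3 GB left
drive 9: place d12 (63 GB), 1 GB left
drive 10: place d13 (38 GB), 26 GB left
drive 10: place d14 (23 GB), 3 GB left

10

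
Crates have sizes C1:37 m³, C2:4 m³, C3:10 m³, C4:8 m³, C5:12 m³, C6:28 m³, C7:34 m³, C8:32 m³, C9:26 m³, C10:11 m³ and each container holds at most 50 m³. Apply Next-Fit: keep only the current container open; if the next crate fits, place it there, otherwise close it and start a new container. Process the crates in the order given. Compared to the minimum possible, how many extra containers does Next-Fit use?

Next-Fit: [37,4] [10,8,12] [28] [34] [32] [26,11] → 6 containers.
Total size 202 m³; any packing needs at least ⌈202/50⌉ = 5 containers.
An optimal packing achieves that bound: [37,12] [34,11,4] [32,10,8] [28] [26] → 5 containers.
Excess: 6 − 5 = 1.

1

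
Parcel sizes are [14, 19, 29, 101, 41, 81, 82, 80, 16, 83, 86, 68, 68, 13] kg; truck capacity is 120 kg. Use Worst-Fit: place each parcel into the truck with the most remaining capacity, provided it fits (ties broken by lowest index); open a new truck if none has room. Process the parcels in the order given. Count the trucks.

14 kg → truck 1 (remaining 106 kg)
19 kg → truck 1 (remaining 87 kg)
29 kg → truck 1 (remaining 58 kg)
101 kg → truck 2 (remaining 19 kg)
41 kg → truck 1 (remaining 17 kg)
81 kg → truck 3 (remaining 39 kg)
82 kg → truck 4 (remaining 38 kg)
80 kg → truck 5 (remaining 40 kg)
16 kg → truck 5 (remaining 24 kg)
83 kg → truck 6 (remaining 37 kg)
86 kg → truck 7 (remaining 34 kg)
68 kg → truck 8 (remaining 52 kg)
68 kg → truck 9 (remaining 52 kg)
13 kg → truck 8 (remaining 39 kg)

9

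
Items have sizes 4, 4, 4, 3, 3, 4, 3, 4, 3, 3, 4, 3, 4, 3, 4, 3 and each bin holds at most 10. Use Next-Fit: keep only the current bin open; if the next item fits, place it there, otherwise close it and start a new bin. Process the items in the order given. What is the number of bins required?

Put 4 in bin 1; 6 remain.
Put 4 in bin 1; 2 remain.
Put 4 in bin 2; 6 remain.
Put 3 in bin 2; 3 remain.
Put 3 in bin 2; 0 remain.
Put 4 in bin 3; 6 remain.
Put 3 in bin 3; 3 remain.
Put 4 in bin 4; 6 remain.
Put 3 in bin 4; 3 remain.
Put 3 in bin 4; 0 remain.
Put 4 in bin 5; 6 remain.
Put 3 in bin 5; 3 remain.
Put 4 in bin 6; 6 remain.
Put 3 in bin 6; 3 remain.
Put 4 in bin 7; 6 remain.
Put 3 in bin 7; 3 remain.

7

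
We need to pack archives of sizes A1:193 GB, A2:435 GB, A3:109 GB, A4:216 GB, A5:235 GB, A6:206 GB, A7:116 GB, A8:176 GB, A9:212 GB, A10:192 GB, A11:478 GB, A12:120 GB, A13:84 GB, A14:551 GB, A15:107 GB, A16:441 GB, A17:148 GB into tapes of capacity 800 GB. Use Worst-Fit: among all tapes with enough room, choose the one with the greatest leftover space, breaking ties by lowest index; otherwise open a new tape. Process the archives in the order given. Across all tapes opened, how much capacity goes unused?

781

Put A1 (193 GB) in tape 1; 607 GB remain.
Put A2 (435 GB) in tape 1; 172 GB remain.
Put A3 (109 GB) in tape 1; 63 GB remain.
Put A4 (216 GB) in tape 2; 584 GB remain.
Put A5 (235 GB) in tape 2; 349 GB remain.
Put A6 (206 GB) in tape 2; 143 GB remain.
Put A7 (116 GB) in tape 2; 27 GB remain.
Put A8 (176 GB) in tape 3; 624 GB remain.
Put A9 (212 GB) in tape 3; 412 GB remain.
Put A10 (192 GB) in tape 3; 220 GB remain.
Put A11 (478 GB) in tape 4; 322 GB remain.
Put A12 (120 GB) in tape 4; 202 GB remain.
Put A13 (84 GB) in tape 3; 136 GB remain.
Put A14 (551 GB) in tape 5; 249 GB remain.
Put A15 (107 GB) in tape 5; 142 GB remain.
Put A16 (441 GB) in tape 6; 359 GB remain.
Put A17 (148 GB) in tape 6; 211 GB remain.
6 tapes × 800 GB = 4800 GB; used 4019 GB; unused 781 GB.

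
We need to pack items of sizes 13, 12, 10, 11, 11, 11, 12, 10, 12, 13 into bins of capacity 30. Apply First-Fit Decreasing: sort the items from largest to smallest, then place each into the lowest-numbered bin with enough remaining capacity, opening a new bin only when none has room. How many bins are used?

5

Sorted descending: 13, 13, 12, 12, 12, 11, 11, 11, 10, 10.
bin 1: place 13, 17 left
bin 1: place 13, 4 left
bin 2: place 12, 18 left
bin 2: place 12, 6 left
bin 3: place 12, 18 left
bin 3: place 11, 7 left
bin 4: place 11, 19 left
bin 4: place 11, 8 left
bin 5: place 10, 20 left
bin 5: place 10, 10 left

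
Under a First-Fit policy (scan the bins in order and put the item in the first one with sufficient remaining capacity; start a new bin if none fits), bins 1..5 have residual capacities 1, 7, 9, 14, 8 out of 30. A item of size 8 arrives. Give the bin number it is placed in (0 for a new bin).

Bins with room: bin 3 (9), bin 4 (14), bin 5 (8).
The first with room is bin 3.

3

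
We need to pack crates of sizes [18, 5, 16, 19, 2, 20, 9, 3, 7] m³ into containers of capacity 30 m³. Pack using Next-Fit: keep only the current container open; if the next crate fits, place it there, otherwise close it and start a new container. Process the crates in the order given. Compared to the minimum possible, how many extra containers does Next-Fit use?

Next-Fit: [18,5] [16] [19,2] [20,9] [3,7] → 5 containers.
Total size 99 m³; any packing needs at least ⌈99/30⌉ = 4 containers.
An optimal packing achieves that bound: [20,9] [19,7,3] [18,5,2] [16] → 4 containers.
Excess: 5 − 4 = 1.

1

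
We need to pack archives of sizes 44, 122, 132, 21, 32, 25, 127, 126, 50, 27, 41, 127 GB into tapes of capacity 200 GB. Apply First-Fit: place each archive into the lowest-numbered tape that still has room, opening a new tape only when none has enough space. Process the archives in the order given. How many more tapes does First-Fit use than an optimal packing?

0

First-Fit: [44,122,21] [132,32,25] [127,50] [126,27,41] [127] → 5 tapes.
Total size 874 GB; any packing needs at least ⌈874/200⌉ = 5 tapes.
So 5 is already optimal.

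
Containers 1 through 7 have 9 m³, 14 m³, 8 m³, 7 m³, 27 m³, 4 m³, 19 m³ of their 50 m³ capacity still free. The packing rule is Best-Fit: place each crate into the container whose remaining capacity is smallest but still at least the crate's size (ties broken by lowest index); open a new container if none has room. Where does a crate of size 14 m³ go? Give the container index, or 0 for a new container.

2

Containers with room: container 2 (14 m³), container 5 (27 m³), container 7 (19 m³).
Tightest fit is container 2 with 14 m³ free.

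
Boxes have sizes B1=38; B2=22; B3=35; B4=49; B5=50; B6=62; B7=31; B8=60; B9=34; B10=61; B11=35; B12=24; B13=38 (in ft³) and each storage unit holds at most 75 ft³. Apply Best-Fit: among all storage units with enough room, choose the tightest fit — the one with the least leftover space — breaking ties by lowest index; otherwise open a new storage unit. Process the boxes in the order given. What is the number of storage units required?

Put B1 (38 ft³) in storage unit 1; 37 ft³ remain.
Put B2 (22 ft³) in storage unit 1; 15 ft³ remain.
Put B3 (35 ft³) in storage unit 2; 40 ft³ remain.
Put B4 (49 ft³) in storage unit 3; 26 ft³ remain.
Put B5 (50 ft³) in storage unit 4; 25 ft³ remain.
Put B6 (62 ft³) in storage unit 5; 13 ft³ remain.
Put B7 (31 ft³) in storage unit 2; 9 ft³ remain.
Put B8 (60 ft³) in storage unit 6; 15 ft³ remain.
Put B9 (34 ft³) in storage unit 7; 41 ft³ remain.
Put B10 (61 ft³) in storage unit 8; 14 ft³ remain.
Put B11 (35 ft³) in storage unit 7; 6 ft³ remain.
Put B12 (24 ft³) in storage unit 4; 1 ft³ remain.
Put B13 (38 ft³) in storage unit 9; 37 ft³ remain.
Final storage units: [38,22] [35,31] [49] [50,24] [62] [60] [34,35] [61] [38].

9 storage units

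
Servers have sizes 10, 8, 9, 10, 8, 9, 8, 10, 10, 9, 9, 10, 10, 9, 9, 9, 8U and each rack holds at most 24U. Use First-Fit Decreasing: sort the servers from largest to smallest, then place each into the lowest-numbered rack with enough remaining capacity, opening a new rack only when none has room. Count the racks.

8 racks

Sorted descending: 10, 10, 10, 10, 10, 10, 9, 9, 9, 9, 9, 9, 9, 8, 8, 8, 8.
10U → rack 1 (remaining 14U)
10U → rack 1 (remaining 4U)
10U → rack 2 (remaining 14U)
10U → rack 2 (remaining 4U)
10U → rack 3 (remaining 14U)
10U → rack 3 (remaining 4U)
9U → rack 4 (remaining 15U)
9U → rack 4 (remaining 6U)
9U → rack 5 (remaining 15U)
9U → rack 5 (remaining 6U)
9U → rack 6 (remaining 15U)
9U → rack 6 (remaining 6U)
9U → rack 7 (remaining 15U)
8U → rack 7 (remaining 7U)
8U → rack 8 (remaining 16U)
8U → rack 8 (remaining 8U)
8U → rack 8 (remaining 0U)
Final racks: [10,10] [10,10] [10,10] [9,9] [9,9] [9,9] [9,8] [8,8,8].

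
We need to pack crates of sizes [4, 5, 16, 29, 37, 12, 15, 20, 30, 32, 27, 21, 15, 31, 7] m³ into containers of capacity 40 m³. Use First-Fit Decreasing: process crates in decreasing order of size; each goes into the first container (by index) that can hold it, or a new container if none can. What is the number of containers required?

Sorted descending: 37, 32, 31, 30, 29, 27, 21, 20, 16, 15, 15, 12, 7, 5, 4.
container 1: place 37 m³, 3 m³ left
container 2: place 32 m³, 8 m³ left
container 3: place 31 m³, 9 m³ left
container 4: place 30 m³, 10 m³ left
container 5: place 29 m³, 11 m³ left
container 6: place 27 m³, 13 m³ left
container 7: place 21 m³, 19 m³ left
container 8: place 20 m³, 20 m³ left
container 7: place 16 m³, 3 m³ left
container 8: place 15 m³, 5 m³ left
container 9: place 15 m³, 25 m³ left
container 6: place 12 m³, 1 m³ left
container 2: place 7 m³, 1 m³ left
container 3: place 5 m³, 4 m³ left
container 3: place 4 m³, 0 m³ left

9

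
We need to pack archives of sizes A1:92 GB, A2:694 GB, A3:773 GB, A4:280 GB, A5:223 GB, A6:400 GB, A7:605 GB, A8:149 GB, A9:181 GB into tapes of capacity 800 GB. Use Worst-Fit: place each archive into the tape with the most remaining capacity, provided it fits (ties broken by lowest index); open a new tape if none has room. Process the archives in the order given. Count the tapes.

5

A1 (92 GB) → tape 1 (remaining 708 GB)
A2 (694 GB) → tape 1 (remaining 14 GB)
A3 (773 GB) → tape 2 (remaining 27 GB)
A4 (280 GB) → tape 3 (remaining 520 GB)
A5 (223 GB) → tape 3 (remaining 297 GB)
A6 (400 GB) → tape 4 (remaining 400 GB)
A7 (605 GB) → tape 5 (remaining 195 GB)
A8 (149 GB) → tape 4 (remaining 251 GB)
A9 (181 GB) → tape 3 (remaining 116 GB)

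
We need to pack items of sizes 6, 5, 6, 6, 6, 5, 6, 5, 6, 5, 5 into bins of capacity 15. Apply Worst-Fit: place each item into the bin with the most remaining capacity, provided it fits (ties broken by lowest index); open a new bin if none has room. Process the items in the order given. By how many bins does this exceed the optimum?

1

Worst-Fit: [6,5] [6,6] [6,5] [6,5] [6,5] [5] → 6 bins.
Total size 61; any packing needs at least ⌈61/15⌉ = 5 bins.
An optimal packing achieves that bound: [6,6] [6,6] [6,6] [5,5,5] [5,5] → 5 bins.
Excess: 6 − 5 = 1.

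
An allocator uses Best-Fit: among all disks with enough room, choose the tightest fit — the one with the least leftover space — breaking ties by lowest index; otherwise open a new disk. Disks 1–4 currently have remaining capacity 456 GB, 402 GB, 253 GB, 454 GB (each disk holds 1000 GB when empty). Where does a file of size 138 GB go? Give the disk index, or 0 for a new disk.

Disks with room: disk 1 (456 GB), disk 2 (402 GB), disk 3 (253 GB), disk 4 (454 GB).
Tightest fit is disk 3 with 253 GB free.

3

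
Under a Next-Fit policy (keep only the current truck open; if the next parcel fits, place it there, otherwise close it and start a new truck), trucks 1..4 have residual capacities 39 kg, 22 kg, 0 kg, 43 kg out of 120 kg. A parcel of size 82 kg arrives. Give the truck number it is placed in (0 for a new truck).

Next-Fit only looks at truck 4, which has 43 kg free.
82 kg does not fit, so a new truck is opened.

0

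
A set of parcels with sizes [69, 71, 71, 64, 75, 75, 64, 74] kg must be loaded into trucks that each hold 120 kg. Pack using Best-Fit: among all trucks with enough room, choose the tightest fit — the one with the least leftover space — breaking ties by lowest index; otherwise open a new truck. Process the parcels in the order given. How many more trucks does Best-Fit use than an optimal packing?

Best-Fit: [69] [71] [71] [64] [75] [75] [64] [74] → 8 trucks.
8 parcels exceed 60 kg (half the capacity), and no two of those can share a truck, so at least 8 trucks are needed.
So 8 is already optimal.

0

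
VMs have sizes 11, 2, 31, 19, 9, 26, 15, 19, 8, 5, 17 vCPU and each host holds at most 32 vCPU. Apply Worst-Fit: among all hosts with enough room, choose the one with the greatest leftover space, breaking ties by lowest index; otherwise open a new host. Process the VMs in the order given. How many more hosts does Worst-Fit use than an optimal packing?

Worst-Fit: [11,2,19] [31] [9,15,5] [26] [19,8] [17] → 6 hosts.
Total size 162 vCPU; any packing needs at least ⌈162/32⌉ = 6 hosts.
So 6 is already optimal.

0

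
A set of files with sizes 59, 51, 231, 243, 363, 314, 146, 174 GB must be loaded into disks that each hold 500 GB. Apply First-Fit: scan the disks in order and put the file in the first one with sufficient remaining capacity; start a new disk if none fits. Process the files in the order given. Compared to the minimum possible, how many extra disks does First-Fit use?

First-Fit: [59,51,231,146] [243,174] [363] [314] → 4 disks.
Total size 1581 GB; any packing needs at least ⌈1581/500⌉ = 4 disks.
So 4 is already optimal.

0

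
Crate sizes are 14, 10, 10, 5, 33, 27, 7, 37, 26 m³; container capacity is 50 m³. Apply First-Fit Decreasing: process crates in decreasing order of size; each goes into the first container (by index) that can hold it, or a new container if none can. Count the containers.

Sorted descending: 37, 33, 27, 26, 14, 10, 10, 7, 5.
container 1: place 37 m³, 13 m³ left
container 2: place 33 m³, 17 m³ left
container 3: place 27 m³, 23 m³ left
container 4: place 26 m³, 24 m³ left
container 2: place 14 m³, 3 m³ left
container 1: place 10 m³, 3 m³ left
container 3: place 10 m³, 13 m³ left
container 3: place 7 m³, 6 m³ left
container 3: place 5 m³, 1 m³ left
Final containers: [37,10] [33,14] [27,10,7,5] [26].

4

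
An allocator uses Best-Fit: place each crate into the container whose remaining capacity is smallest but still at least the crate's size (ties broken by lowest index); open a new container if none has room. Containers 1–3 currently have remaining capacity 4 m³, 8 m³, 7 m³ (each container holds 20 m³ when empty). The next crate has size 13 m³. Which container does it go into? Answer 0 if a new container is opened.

0

No container has ≥ 13 m³ free, so a new container is opened.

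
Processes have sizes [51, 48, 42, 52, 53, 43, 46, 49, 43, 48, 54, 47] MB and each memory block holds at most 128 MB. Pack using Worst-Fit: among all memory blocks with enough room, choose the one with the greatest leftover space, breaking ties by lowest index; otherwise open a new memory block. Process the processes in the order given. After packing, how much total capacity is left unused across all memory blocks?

memory block 1: place 51 MB, 77 MB left
memory block 1: place 48 MB, 29 MB left
memory block 2: place 42 MB, 86 MB left
memory block 2: place 52 MB, 34 MB left
memory block 3: place 53 MB, 75 MB left
memory block 3: place 43 MB, 32 MB left
memory block 4: place 46 MB, 82 MB left
memory block 4: place 49 MB, 33 MB left
memory block 5: place 43 MB, 85 MB left
memory block 5: place 48 MB, 37 MB left
memory block 6: place 54 MB, 74 MB left
memory block 6: place 47 MB, 27 MB left
6 memory blocks × 128 MB = 768 MB; used 576 MB; unused 192 MB.

192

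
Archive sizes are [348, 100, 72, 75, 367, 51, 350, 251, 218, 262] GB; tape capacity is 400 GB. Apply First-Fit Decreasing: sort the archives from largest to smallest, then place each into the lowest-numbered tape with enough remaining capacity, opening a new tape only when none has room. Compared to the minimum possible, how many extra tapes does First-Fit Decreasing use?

0

First-Fit Decreasing: [367] [350] [348,51] [262,100] [251,75,72] [218] → 6 tapes.
Total size 2094 GB; any packing needs at least ⌈2094/400⌉ = 6 tapes.
So 6 is already optimal.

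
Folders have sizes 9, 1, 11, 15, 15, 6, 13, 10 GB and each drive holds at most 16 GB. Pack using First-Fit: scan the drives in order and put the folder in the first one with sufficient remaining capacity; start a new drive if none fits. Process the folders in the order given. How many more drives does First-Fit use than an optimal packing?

0

First-Fit: [9,1,6] [11] [15] [15] [13] [10] → 6 drives.
6 folders exceed 8 GB (half the capacity), and no two of those can share a drive, so at least 6 drives are needed.
So 6 is already optimal.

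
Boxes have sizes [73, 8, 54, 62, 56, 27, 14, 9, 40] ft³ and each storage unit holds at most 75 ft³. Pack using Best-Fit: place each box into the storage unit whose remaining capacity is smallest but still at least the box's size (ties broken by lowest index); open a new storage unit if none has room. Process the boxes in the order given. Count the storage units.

73 ft³ → storage unit 1 (remaining 2 ft³)
8 ft³ → storage unit 2 (remaining 67 ft³)
54 ft³ → storage unit 2 (remaining 13 ft³)
62 ft³ → storage unit 3 (remaining 13 ft³)
56 ft³ → storage unit 4 (remaining 19 ft³)
27 ft³ → storage unit 5 (remaining 48 ft³)
14 ft³ → storage unit 4 (remaining 5 ft³)
9 ft³ → storage unit 2 (remaining 4 ft³)
40 ft³ → storage unit 5 (remaining 8 ft³)
Final storage units: [73] [8,54,9] [62] [56,14] [27,40].

5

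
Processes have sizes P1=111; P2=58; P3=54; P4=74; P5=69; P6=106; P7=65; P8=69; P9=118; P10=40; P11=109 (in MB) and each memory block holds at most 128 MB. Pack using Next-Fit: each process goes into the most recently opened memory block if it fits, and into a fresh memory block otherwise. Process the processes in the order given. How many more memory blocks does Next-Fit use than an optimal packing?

Next-Fit: [111] [58,54] [74] [69] [106] [65] [69] [118] [40] [109] → 10 memory blocks.
8 processes exceed 64 MB (half the capacity), and no two of those can share a memory block, so at least 8 memory blocks are needed.
An optimal packing achieves that bound: [118] [111] [109] [106] [74,54] [69,58] [69,40] [65] → 8 memory blocks.
Excess: 10 − 8 = 2.

2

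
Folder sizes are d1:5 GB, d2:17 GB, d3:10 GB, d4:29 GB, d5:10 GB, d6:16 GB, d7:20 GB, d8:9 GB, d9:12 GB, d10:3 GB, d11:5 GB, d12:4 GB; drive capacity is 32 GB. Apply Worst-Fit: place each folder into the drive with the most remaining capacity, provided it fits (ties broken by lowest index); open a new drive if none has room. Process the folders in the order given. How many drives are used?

5 drives

drive 1: place d1 (5 GB), 27 GB left
drive 1: place d2 (17 GB), 10 GB left
drive 1: place d3 (10 GB), 0 GB left
drive 2: place d4 (29 GB), 3 GB left
drive 3: place d5 (10 GB), 22 GB left
drive 3: place d6 (16 GB), 6 GB left
drive 4: place d7 (20 GB), 12 GB left
drive 4: place d8 (9 GB), 3 GB left
drive 5: place d9 (12 GB), 20 GB left
drive 5: place d10 (3 GB), 17 GB left
drive 5: place d11 (5 GB), 12 GB left
drive 5: place d12 (4 GB), 8 GB left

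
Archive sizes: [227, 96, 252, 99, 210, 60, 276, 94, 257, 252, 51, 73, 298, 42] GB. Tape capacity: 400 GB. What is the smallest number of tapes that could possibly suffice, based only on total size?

Total size = 227 + 96 + 252 + 99 + 210 + 60 + 276 + 94 + 257 + 252 + 51 + 73 + 298 + 42 = 2287 GB.
⌈2287 / 400⌉ = 6.

6 tapes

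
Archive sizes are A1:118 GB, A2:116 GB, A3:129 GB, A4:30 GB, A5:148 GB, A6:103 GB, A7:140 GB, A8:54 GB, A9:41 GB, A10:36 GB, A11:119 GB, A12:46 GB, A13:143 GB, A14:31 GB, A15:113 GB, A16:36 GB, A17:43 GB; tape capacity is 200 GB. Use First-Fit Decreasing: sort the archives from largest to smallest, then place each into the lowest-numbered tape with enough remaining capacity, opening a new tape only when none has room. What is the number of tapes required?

9 tapes

Sorted descending: 148, 143, 140, 129, 119, 118, 116, 113, 103, 54, 46, 43, 41, 36, 36, 31, 30.
Put 148 GB in tape 1; 52 GB remain.
Put 143 GB in tape 2; 57 GB remain.
Put 140 GB in tape 3; 60 GB remain.
Put 129 GB in tape 4; 71 GB remain.
Put 119 GB in tape 5; 81 GB remain.
Put 118 GB in tape 6; 82 GB remain.
Put 116 GB in tape 7; 84 GB remain.
Put 113 GB in tape 8; 87 GB remain.
Put 103 GB in tape 9; 97 GB remain.
Put 54 GB in tape 2; 3 GB remain.
Put 46 GB in tape 1; 6 GB remain.
Put 43 GB in tape 3; 17 GB remain.
Put 41 GB in tape 4; 30 GB remain.
Put 36 GB in tape 5; 45 GB remain.
Put 36 GB in tape 5; 9 GB remain.
Put 31 GB in tape 6; 51 GB remain.
Put 30 GB in tape 4; 0 GB remain.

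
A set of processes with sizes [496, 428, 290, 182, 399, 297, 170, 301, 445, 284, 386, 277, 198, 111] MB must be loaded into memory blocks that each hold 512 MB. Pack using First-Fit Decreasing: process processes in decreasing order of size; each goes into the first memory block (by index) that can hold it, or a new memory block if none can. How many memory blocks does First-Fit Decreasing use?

10 memory blocks

Sorted descending: 496, 445, 428, 399, 386, 301, 297, 290, 284, 277, 198, 182, 170, 111.
memory block 1: place 496 MB, 16 MB left
memory block 2: place 445 MB, 67 MB left
memory block 3: place 428 MB, 84 MB left
memory block 4: place 399 MB, 113 MB left
memory block 5: place 386 MB, 126 MB left
memory block 6: place 301 MB, 211 MB left
memory block 7: place 297 MB, 215 MB left
memory block 8: place 290 MB, 222 MB left
memory block 9: place 284 MB, 228 MB left
memory block 10: place 277 MB, 235 MB left
memory block 6: place 198 MB, 13 MB left
memory block 7: place 182 MB, 33 MB left
memory block 8: place 170 MB, 52 MB left
memory block 4: place 111 MB, 2 MB left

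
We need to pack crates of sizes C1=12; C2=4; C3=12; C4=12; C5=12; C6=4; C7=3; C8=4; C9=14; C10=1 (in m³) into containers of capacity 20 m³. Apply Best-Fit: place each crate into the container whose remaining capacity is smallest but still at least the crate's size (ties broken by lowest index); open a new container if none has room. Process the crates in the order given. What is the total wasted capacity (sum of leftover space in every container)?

22

container 1: place C1 (12 m³), 8 m³ left
container 1: place C2 (4 m³), 4 m³ left
container 2: place C3 (12 m³), 8 m³ left
container 3: place C4 (12 m³), 8 m³ left
container 4: place C5 (12 m³), 8 m³ left
container 1: place C6 (4 m³), 0 m³ left
container 2: place C7 (3 m³), 5 m³ left
container 2: place C8 (4 m³), 1 m³ left
container 5: place C9 (14 m³), 6 m³ left
container 2: place C10 (1 m³), 0 m³ left
5 containers × 20 m³ = 100 m³; used 78 m³; unused 22 m³.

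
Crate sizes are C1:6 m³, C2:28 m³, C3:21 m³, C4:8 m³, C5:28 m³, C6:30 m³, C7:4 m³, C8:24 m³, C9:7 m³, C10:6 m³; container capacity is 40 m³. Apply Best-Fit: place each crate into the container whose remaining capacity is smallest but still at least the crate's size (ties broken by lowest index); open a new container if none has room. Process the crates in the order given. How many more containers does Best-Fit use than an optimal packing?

Best-Fit: [6,28,4] [21,8,6] [28] [30,7] [24] → 5 containers.
Total size 162 m³; any packing needs at least ⌈162/40⌉ = 5 containers.
So 5 is already optimal.

0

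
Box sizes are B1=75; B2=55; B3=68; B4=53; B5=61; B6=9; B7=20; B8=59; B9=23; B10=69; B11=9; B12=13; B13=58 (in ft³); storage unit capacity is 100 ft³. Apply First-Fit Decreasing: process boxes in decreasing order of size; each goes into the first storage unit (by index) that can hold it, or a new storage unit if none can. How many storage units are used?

Sorted descending: 75, 69, 68, 61, 59, 58, 55, 53, 23, 20, 13, 9, 9.
Put 75 ft³ in storage unit 1; 25 ft³ remain.
Put 69 ft³ in storage unit 2; 31 ft³ remain.
Put 68 ft³ in storage unit 3; 32 ft³ remain.
Put 61 ft³ in storage unit 4; 39 ft³ remain.
Put 59 ft³ in storage unit 5; 41 ft³ remain.
Put 58 ft³ in storage unit 6; 42 ft³ remain.
Put 55 ft³ in storage unit 7; 45 ft³ remain.
Put 53 ft³ in storage unit 8; 47 ft³ remain.
Put 23 ft³ in storage unit 1; 2 ft³ remain.
Put 20 ft³ in storage unit 2; 11 ft³ remain.
Put 13 ft³ in storage unit 3; 19 ft³ remain.
Put 9 ft³ in storage unit 2; 2 ft³ remain.
Put 9 ft³ in storage unit 3; 10 ft³ remain.

8 storage units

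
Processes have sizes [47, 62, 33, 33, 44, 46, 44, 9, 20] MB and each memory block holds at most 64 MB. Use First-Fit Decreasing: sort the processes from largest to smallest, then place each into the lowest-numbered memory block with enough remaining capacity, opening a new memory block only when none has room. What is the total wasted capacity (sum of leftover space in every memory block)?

Sorted descending: 62, 47, 46, 44, 44, 33, 33, 20, 9.
62 MB → memory block 1 (remaining 2 MB)
47 MB → memory block 2 (remaining 17 MB)
46 MB → memory block 3 (remaining 18 MB)
44 MB → memory block 4 (remaining 20 MB)
44 MB → memory block 5 (remaining 20 MB)
33 MB → memory block 6 (remaining 31 MB)
33 MB → memory block 7 (remaining 31 MB)
20 MB → memory block 4 (remaining 0 MB)
9 MB → memory block 2 (remaining 8 MB)
7 memory blocks × 64 MB = 448 MB; used 338 MB; unused 110 MB.

110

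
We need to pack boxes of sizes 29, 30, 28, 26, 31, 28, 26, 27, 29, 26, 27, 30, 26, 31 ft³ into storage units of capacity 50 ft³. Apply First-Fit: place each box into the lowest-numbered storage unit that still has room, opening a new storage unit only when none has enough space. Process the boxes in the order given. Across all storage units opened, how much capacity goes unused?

storage unit 1: place 29 ft³, 21 ft³ left
storage unit 2: place 30 ft³, 20 ft³ left
storage unit 3: place 28 ft³, 22 ft³ left
storage unit 4: place 26 ft³, 24 ft³ left
storage unit 5: place 31 ft³, 19 ft³ left
storage unit 6: place 28 ft³, 22 ft³ left
storage unit 7: place 26 ft³, 24 ft³ left
storage unit 8: place 27 ft³, 23 ft³ left
storage unit 9: place 29 ft³, 21 ft³ left
storage unit 10: place 26 ft³, 24 ft³ left
storage unit 11: place 27 ft³, 23 ft³ left
storage unit 12: place 30 ft³, 20 ft³ left
storage unit 13: place 26 ft³, 24 ft³ left
storage unit 14: place 31 ft³, 19 ft³ left
14 storage units × 50 ft³ = 700 ft³; used 394 ft³; unused 306 ft³.

306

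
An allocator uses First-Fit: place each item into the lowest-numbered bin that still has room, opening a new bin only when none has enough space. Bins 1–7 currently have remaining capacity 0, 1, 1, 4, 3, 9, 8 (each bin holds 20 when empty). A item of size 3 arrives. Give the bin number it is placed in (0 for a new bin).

4

Bins with room: bin 4 (4), bin 5 (3), bin 6 (9), bin 7 (8).
The first with room is bin 4.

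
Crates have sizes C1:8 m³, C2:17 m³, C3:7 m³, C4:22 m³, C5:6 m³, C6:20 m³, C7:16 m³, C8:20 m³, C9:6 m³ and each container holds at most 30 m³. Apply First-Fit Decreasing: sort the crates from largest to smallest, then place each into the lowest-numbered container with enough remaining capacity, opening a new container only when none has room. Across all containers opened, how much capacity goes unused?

Sorted descending: 22, 20, 20, 17, 16, 8, 7, 6, 6.
Put 22 m³ in container 1; 8 m³ remain.
Put 20 m³ in container 2; 10 m³ remain.
Put 20 m³ in container 3; 10 m³ remain.
Put 17 m³ in container 4; 13 m³ remain.
Put 16 m³ in container 5; 14 m³ remain.
Put 8 m³ in container 1; 0 m³ remain.
Put 7 m³ in container 2; 3 m³ remain.
Put 6 m³ in container 3; 4 m³ remain.
Put 6 m³ in container 4; 7 m³ remain.
5 containers × 30 m³ = 150 m³; used 122 m³; unused 28 m³.

28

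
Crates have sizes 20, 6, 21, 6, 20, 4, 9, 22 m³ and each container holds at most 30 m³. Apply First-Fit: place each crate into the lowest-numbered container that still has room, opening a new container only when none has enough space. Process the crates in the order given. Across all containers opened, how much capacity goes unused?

container 1: place 20 m³, 10 m³ left
container 1: place 6 m³, 4 m³ left
container 2: place 21 m³, 9 m³ left
container 2: place 6 m³, 3 m³ left
container 3: place 20 m³, 10 m³ left
container 1: place 4 m³, 0 m³ left
container 3: place 9 m³, 1 m³ left
container 4: place 22 m³, 8 m³ left
4 containers × 30 m³ = 120 m³; used 108 m³; unused 12 m³.

12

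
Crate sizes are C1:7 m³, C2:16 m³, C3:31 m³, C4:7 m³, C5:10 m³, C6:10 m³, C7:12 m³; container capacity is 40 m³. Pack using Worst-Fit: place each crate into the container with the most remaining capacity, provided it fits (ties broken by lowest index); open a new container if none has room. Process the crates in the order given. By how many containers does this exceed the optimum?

Worst-Fit: [7,16,7,10] [31] [10,12] → 3 containers.
Total size 93 m³; any packing needs at least ⌈93/40⌉ = 3 containers.
So 3 is already optimal.

0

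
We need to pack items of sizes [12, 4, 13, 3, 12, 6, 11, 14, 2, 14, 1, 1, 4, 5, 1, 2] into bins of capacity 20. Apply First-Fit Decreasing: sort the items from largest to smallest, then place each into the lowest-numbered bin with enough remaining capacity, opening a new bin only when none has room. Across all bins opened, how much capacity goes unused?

15

Sorted descending: 14, 14, 13, 12, 12, 11, 6, 5, 4, 4, 3, 2, 2, 1, 1, 1.
14 → bin 1 (remaining 6)
14 → bin 2 (remaining 6)
13 → bin 3 (remaining 7)
12 → bin 4 (remaining 8)
12 → bin 5 (remaining 8)
11 → bin 6 (remaining 9)
6 → bin 1 (remaining 0)
5 → bin 2 (remaining 1)
4 → bin 3 (remaining 3)
4 → bin 4 (remaining 4)
3 → bin 3 (remaining 0)
2 → bin 4 (remaining 2)
2 → bin 4 (remaining 0)
1 → bin 2 (remaining 0)
1 → bin 5 (remaining 7)
1 → bin 5 (remaining 6)
6 bins × 20 = 120; used 105; unused 15.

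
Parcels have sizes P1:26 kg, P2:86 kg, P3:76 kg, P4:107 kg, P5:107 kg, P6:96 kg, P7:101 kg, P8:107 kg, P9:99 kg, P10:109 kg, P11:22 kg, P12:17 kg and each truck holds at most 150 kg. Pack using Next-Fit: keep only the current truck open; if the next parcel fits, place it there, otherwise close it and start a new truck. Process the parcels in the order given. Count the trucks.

9 trucks

Put P1 (26 kg) in truck 1; 124 kg remain.
Put P2 (86 kg) in truck 1; 38 kg remain.
Put P3 (76 kg) in truck 2; 74 kg remain.
Put P4 (107 kg) in truck 3; 43 kg remain.
Put P5 (107 kg) in truck 4; 43 kg remain.
Put P6 (96 kg) in truck 5; 54 kg remain.
Put P7 (101 kg) in truck 6; 49 kg remain.
Put P8 (107 kg) in truck 7; 43 kg remain.
Put P9 (99 kg) in truck 8; 51 kg remain.
Put P10 (109 kg) in truck 9; 41 kg remain.
Put P11 (22 kg) in truck 9; 19 kg remain.
Put P12 (17 kg) in truck 9; 2 kg remain.
Final trucks: [26,86] [76] [107] [107] [96] [101] [107] [99] [109,22,17].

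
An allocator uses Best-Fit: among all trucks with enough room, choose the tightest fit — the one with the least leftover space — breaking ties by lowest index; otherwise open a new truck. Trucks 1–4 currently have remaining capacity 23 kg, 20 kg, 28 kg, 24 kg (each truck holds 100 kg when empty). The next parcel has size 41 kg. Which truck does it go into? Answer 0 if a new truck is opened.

No truck has ≥ 41 kg free, so a new truck is opened.

0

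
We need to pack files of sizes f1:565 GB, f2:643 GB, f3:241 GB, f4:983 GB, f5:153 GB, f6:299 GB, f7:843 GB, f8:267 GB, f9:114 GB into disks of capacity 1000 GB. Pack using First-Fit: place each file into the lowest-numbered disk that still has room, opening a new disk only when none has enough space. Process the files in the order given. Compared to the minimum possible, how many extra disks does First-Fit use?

First-Fit: [565,241,153] [643,299] [983] [843,114] [267] → 5 disks.
Total size 4108 GB; any packing needs at least ⌈4108/1000⌉ = 5 disks.
So 5 is already optimal.

0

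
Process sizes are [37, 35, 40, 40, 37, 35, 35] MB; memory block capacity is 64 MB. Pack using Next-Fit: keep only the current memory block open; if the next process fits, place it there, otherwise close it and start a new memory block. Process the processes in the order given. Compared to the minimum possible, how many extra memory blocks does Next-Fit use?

Next-Fit: [37] [35] [40] [40] [37] [35] [35] → 7 memory blocks.
7 processes exceed 32 MB (half the capacity), and no two of those can share a memory block, so at least 7 memory blocks are needed.
So 7 is already optimal.

0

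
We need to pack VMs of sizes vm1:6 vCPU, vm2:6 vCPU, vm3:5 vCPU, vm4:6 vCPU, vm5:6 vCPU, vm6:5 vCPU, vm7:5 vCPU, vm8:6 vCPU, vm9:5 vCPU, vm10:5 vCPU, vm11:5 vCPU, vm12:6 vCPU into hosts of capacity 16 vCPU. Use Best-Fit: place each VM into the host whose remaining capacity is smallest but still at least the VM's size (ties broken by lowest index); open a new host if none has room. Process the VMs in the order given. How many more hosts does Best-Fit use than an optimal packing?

0

Best-Fit: [6,6] [5,6,5] [6,5,5] [6,5,5] [6] → 5 hosts.
Total size 66 vCPU; any packing needs at least ⌈66/16⌉ = 5 hosts.
So 5 is already optimal.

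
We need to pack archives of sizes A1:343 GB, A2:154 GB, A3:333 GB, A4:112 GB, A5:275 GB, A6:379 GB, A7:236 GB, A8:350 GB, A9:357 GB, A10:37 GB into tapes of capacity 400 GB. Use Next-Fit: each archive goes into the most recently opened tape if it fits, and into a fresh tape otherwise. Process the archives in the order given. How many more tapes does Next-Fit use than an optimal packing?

1

Next-Fit: [343] [154] [333] [112,275] [379] [236] [350] [357,37] → 8 tapes.
Total size 2576 GB; any packing needs at least ⌈2576/400⌉ = 7 tapes.
An optimal packing achieves that bound: [379] [357,37] [350] [343] [333] [275,112] [236,154] → 7 tapes.
Excess: 8 − 7 = 1.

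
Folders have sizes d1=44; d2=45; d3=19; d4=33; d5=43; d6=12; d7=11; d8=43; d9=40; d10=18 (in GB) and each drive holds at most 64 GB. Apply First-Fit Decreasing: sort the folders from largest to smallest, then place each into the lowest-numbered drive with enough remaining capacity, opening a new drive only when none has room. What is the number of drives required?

6

Sorted descending: 45, 44, 43, 43, 40, 33, 19, 18, 12, 11.
Put 45 GB in drive 1; 19 GB remain.
Put 44 GB in drive 2; 20 GB remain.
Put 43 GB in drive 3; 21 GB remain.
Put 43 GB in drive 4; 21 GB remain.
Put 40 GB in drive 5; 24 GB remain.
Put 33 GB in drive 6; 31 GB remain.
Put 19 GB in drive 1; 0 GB remain.
Put 18 GB in drive 2; 2 GB remain.
Put 12 GB in drive 3; 9 GB remain.
Put 11 GB in drive 4; 10 GB remain.
Final drives: [45,19] [44,18] [43,12] [43,11] [40] [33].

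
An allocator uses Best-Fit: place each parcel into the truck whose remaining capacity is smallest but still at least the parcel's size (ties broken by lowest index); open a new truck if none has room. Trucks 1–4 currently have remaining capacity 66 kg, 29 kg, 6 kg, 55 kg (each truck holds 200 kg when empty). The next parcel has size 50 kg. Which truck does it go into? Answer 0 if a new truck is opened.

4

Trucks with room: truck 1 (66 kg), truck 4 (55 kg).
Tightest fit is truck 4 with 55 kg free.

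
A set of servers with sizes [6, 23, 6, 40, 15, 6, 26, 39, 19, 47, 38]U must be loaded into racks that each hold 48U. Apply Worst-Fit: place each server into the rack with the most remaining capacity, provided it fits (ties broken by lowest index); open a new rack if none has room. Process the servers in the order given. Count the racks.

rack 1: place 6U, 42U left
rack 1: place 23U, 19U left
rack 1: place 6U, 13U left
rack 2: place 40U, 8U left
rack 3: place 15U, 33U left
rack 3: place 6U, 27U left
rack 3: place 26U, 1U left
rack 4: place 39U, 9U left
rack 5: place 19U, 29U left
rack 6: place 47U, 1U left
rack 7: place 38U, 10U left
Final racks: [6,23,6] [40] [15,6,26] [39] [19] [47] [38].

7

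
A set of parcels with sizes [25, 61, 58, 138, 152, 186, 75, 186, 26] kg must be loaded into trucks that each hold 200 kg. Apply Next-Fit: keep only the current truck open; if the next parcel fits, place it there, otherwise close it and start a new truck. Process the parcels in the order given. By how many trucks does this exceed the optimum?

2

Next-Fit: [25,61,58] [138] [152] [186] [75] [186] [26] → 7 trucks.
Total size 907 kg; any packing needs at least ⌈907/200⌉ = 5 trucks.
An optimal packing achieves that bound: [186] [186] [152,26] [138,61] [75,58,25] → 5 trucks.
Excess: 7 − 5 = 2.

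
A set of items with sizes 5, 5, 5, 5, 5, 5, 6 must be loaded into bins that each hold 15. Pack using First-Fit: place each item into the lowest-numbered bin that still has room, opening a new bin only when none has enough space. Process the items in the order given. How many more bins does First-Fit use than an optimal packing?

0

First-Fit: [5,5,5] [5,5,5] [6] → 3 bins.
Total size 36; any packing needs at least ⌈36/15⌉ = 3 bins.
So 3 is already optimal.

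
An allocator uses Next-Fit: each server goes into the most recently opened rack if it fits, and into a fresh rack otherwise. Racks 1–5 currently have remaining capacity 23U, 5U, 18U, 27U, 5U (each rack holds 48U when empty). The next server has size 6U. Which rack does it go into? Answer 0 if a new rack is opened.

Next-Fit only looks at rack 5, which has 5U free.
6U does not fit, so a new rack is opened.

0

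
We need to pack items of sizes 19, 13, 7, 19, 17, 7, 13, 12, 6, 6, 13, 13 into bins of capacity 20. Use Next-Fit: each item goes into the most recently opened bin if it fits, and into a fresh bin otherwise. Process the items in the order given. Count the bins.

bin 1: place 19, 1 left
bin 2: place 13, 7 left
bin 2: place 7, 0 left
bin 3: place 19, 1 left
bin 4: place 17, 3 left
bin 5: place 7, 13 left
bin 5: place 13, 0 left
bin 6: place 12, 8 left
bin 6: place 6, 2 left
bin 7: place 6, 14 left
bin 7: place 13, 1 left
bin 8: place 13, 7 left
Final bins: [19] [13,7] [19] [17] [7,13] [12,6] [6,13] [13].

8 bins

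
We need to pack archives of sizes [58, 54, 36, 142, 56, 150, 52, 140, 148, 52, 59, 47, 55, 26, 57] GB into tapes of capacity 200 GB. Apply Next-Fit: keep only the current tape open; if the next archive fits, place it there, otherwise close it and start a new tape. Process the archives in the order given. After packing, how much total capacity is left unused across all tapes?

tape 1: place 58 GB, 142 GB left
tape 1: place 54 GB, 88 GB left
tape 1: place 36 GB, 52 GB left
tape 2: place 142 GB, 58 GB left
tape 2: place 56 GB, 2 GB left
tape 3: place 150 GB, 50 GB left
tape 4: place 52 GB, 148 GB left
tape 4: place 140 GB, 8 GB left
tape 5: place 148 GB, 52 GB left
tape 5: place 52 GB, 0 GB left
tape 6: place 59 GB, 141 GB left
tape 6: place 47 GB, 94 GB left
tape 6: place 55 GB, 39 GB left
tape 6: place 26 GB, 13 GB left
tape 7: place 57 GB, 143 GB left
7 tapes × 200 GB = 1400 GB; used 1132 GB; unused 268 GB.

268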